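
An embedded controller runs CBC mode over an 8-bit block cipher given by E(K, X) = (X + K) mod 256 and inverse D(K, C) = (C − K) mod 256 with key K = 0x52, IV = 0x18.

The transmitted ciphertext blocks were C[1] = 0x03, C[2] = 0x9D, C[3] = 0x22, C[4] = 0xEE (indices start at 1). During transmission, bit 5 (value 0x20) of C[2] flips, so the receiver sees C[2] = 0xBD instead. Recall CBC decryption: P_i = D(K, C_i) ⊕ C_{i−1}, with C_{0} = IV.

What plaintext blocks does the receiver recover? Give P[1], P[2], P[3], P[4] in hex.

P[1] = 0xA9, P[2] = 0x68, P[3] = 0x6D, P[4] = 0xBE

Only C[2] changed, to 0xBD. In CBC, a change in C_i garbles P_i and flips the same bit in P_{i+1}. Decrypting the received ciphertext:
P[1]: D(K, 0x03) = 0xB1; 0xB1 ⊕ 0x18 = 0xA9.
P[2]: D(K, 0xBD) = 0x6B; 0x6B ⊕ 0x03 = 0x68.
P[3]: D(K, 0x22) = 0xD0; 0xD0 ⊕ 0xBD = 0x6D.
P[4]: D(K, 0xEE) = 0x9C; 0x9C ⊕ 0x22 = 0xBE.
Blocks that differ from the original plaintext: P[2], P[3].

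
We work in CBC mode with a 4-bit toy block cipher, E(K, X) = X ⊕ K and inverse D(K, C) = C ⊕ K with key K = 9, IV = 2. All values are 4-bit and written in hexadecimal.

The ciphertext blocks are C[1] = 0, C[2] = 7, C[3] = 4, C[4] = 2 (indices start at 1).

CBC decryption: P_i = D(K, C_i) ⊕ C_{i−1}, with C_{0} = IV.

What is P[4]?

P[4] = F

P[4]: D(K, 2) = B; B ⊕ 4 = F.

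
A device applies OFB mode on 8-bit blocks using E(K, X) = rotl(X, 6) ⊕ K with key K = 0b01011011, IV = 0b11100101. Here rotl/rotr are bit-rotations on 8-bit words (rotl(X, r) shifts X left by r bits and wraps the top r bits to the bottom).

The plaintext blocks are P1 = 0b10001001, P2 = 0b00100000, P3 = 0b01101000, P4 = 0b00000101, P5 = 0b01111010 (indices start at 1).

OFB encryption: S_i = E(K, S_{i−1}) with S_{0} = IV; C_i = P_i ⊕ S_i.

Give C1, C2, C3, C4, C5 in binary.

C1 = 0b10101011, C2 = 0b11110011, C3 = 0b11000111, C4 = 0b10110101, C5 = 0b00001101

C1: S = E(K, 0b11100101) = 0b00100010; 0b10001001 ⊕ 0b00100010 = 0b10101011.
C2: S = E(K, 0b00100010) = 0b11010011; 0b00100000 ⊕ 0b11010011 = 0b11110011.
C3: S = E(K, 0b11010011) = 0b10101111; 0b01101000 ⊕ 0b10101111 = 0b11000111.
C4: S = E(K, 0b10101111) = 0b10110000; 0b00000101 ⊕ 0b10110000 = 0b10110101.
C5: S = E(K, 0b10110000) = 0b01110111; 0b01111010 ⊕ 0b01110111 = 0b00001101.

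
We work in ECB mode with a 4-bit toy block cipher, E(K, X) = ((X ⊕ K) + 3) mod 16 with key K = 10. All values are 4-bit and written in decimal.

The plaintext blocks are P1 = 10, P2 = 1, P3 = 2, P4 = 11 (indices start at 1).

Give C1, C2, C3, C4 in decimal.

ECB encryption: C_i = E(K, P_i).
C1: E(K, 10) = 3.
C2: E(K, 1) = 14.
C3: E(K, 2) = 11.
C4: E(K, 11) = 4.

C1 = 3, C2 = 14, C3 = 11, C4 = 4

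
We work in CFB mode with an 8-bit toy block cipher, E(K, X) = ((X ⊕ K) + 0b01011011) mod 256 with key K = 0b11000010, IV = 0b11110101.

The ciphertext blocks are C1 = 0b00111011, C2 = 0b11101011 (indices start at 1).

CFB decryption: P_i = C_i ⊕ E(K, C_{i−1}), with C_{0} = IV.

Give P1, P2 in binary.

P1: E(K, 0b11110101) = 0b10010010; 0b00111011 ⊕ 0b10010010 = 0b10101001.
P2: E(K, 0b00111011) = 0b01010100; 0b11101011 ⊕ 0b01010100 = 0b10111111.

P1 = 0b10101001, P2 = 0b10111111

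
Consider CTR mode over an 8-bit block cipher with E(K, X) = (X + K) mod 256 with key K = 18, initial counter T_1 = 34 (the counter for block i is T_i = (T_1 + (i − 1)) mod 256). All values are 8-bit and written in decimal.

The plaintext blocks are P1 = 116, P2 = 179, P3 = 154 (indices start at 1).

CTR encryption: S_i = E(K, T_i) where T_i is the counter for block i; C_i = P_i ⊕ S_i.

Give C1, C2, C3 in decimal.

C1: T = 34, S = E(K, T) = 52; 116 ⊕ 52 = 64.
C2: T = 35, S = E(K, T) = 53; 179 ⊕ 53 = 134.
C3: T = 36, S = E(K, T) = 54; 154 ⊕ 54 = 172.

C1 = 64, C2 = 134, C3 = 172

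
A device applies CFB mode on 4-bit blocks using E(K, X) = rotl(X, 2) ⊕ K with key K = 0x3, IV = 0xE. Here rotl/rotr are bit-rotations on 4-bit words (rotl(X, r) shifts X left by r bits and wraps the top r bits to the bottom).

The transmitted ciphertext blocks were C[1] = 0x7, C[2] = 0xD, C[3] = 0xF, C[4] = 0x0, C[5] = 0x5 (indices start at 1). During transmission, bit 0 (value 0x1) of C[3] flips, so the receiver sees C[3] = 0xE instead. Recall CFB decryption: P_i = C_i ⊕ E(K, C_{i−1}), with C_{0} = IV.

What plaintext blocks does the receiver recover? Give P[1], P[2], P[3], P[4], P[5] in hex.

P[1] = 0xF, P[2] = 0x3, P[3] = 0xA, P[4] = 0x8, P[5] = 0x6

Only C[3] changed, to 0xE. In CFB, a change in C_i flips the same bit in P_i and garbles P_{i+1}. Decrypting the received ciphertext:
P[1]: E(K, 0xE) = 0x8; 0x7 ⊕ 0x8 = 0xF.
P[2]: E(K, 0x7) = 0xE; 0xD ⊕ 0xE = 0x3.
P[3]: E(K, 0xD) = 0x4; 0xE ⊕ 0x4 = 0xA.
P[4]: E(K, 0xE) = 0x8; 0x0 ⊕ 0x8 = 0x8.
P[5]: E(K, 0x0) = 0x3; 0x5 ⊕ 0x3 = 0x6.
Blocks that differ from the original plaintext: P[3], P[4].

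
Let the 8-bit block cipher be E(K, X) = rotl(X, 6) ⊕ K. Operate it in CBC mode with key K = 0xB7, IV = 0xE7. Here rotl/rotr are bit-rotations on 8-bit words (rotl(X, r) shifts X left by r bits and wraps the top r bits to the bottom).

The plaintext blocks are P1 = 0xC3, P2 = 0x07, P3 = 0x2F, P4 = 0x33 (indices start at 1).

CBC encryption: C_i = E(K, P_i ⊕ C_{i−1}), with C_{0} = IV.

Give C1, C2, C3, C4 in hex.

C1: P1 ⊕ 0xE7 = 0x24; E(K, 0x24) = 0xBE.
C2: P2 ⊕ 0xBE = 0xB9; E(K, 0xB9) = 0xD9.
C3: P3 ⊕ 0xD9 = 0xF6; E(K, 0xF6) = 0x0A.
C4: P4 ⊕ 0x0A = 0x39; E(K, 0x39) = 0xF9.

C1 = 0xBE, C2 = 0xD9, C3 = 0x0A, C4 = 0xF9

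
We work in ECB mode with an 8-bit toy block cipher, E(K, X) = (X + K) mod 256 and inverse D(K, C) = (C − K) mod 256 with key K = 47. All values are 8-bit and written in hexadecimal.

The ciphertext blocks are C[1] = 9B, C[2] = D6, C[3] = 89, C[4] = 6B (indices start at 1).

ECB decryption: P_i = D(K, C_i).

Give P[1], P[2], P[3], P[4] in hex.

P[1]: D(K, 9B) = 54.
P[2]: D(K, D6) = 8F.
P[3]: D(K, 89) = 42.
P[4]: D(K, 6B) = 24.

P[1] = 54, P[2] = 8F, P[3] = 42, P[4] = 24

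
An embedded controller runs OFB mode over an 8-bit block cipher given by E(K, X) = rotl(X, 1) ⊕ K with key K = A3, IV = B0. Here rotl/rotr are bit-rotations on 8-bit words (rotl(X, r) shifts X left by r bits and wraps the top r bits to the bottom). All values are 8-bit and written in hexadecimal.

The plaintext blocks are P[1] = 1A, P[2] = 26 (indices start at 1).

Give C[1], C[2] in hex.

C[1] = D8, C[2] = 00

OFB encryption: S_i = E(K, S_{i−1}) with S_{0} = IV; C_i = P_i ⊕ S_i.
C[1]: S = E(K, B0) = C2; 1A ⊕ C2 = D8.
C[2]: S = E(K, C2) = 26; 26 ⊕ 26 = 00.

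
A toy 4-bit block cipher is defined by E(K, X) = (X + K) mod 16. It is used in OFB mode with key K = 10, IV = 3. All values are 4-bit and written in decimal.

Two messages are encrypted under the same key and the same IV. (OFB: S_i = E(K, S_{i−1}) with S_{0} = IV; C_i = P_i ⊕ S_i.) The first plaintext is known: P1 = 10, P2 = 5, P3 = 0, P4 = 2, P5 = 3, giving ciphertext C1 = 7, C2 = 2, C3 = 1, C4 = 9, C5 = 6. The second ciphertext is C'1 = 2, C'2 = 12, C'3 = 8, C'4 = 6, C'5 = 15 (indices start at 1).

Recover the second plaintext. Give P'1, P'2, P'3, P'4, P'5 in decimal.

P'1 = 15, P'2 = 11, P'3 = 9, P'4 = 13, P'5 = 10

In OFB with a reused IV, both messages share the same keystream S_i, so C_i ⊕ C'_i = P_i ⊕ P'_i and thus P'_i = P_i ⊕ C_i ⊕ C'_i.
P'1: 10 ⊕ 7 ⊕ 2 = 15.
P'2: 5 ⊕ 2 ⊕ 12 = 11.
P'3: 0 ⊕ 1 ⊕ 8 = 9.
P'4: 2 ⊕ 9 ⊕ 6 = 13.
P'5: 3 ⊕ 6 ⊕ 15 = 10.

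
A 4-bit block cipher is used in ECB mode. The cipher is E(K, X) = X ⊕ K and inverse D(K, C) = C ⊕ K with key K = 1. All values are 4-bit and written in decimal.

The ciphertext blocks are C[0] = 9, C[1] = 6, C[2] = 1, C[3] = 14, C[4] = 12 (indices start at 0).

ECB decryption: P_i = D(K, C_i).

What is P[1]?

P[1]: D(K, 6) = 7.

P[1] = 7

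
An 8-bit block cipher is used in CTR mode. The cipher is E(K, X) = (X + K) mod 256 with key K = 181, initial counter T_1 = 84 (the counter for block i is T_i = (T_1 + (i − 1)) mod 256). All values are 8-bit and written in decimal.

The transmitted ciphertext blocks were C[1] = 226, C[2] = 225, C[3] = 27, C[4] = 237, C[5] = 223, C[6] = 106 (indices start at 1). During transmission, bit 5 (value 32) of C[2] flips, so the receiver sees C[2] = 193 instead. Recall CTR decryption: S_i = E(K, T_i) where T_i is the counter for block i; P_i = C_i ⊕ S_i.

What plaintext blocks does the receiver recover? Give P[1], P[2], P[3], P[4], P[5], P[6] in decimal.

P[1] = 235, P[2] = 203, P[3] = 16, P[4] = 225, P[5] = 210, P[6] = 100

Only C[2] changed, to 193. In CTR, a change in C_i flips the same bit in P_i only; the keystream is unaffected. Decrypting the received ciphertext:
P[1]: T = 84, S = E(K, T) = 9; 226 ⊕ 9 = 235.
P[2]: T = 85, S = E(K, T) = 10; 193 ⊕ 10 = 203.
P[3]: T = 86, S = E(K, T) = 11; 27 ⊕ 11 = 16.
P[4]: T = 87, S = E(K, T) = 12; 237 ⊕ 12 = 225.
P[5]: T = 88, S = E(K, T) = 13; 223 ⊕ 13 = 210.
P[6]: T = 89, S = E(K, T) = 14; 106 ⊕ 14 = 100.
Blocks that differ from the original plaintext: P[2].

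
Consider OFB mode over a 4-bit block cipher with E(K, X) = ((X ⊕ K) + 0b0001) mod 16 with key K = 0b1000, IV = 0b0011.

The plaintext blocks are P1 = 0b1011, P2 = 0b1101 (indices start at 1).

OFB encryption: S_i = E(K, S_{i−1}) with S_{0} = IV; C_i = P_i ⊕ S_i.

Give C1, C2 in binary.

C1: S = E(K, 0b0011) = 0b1100; 0b1011 ⊕ 0b1100 = 0b0111.
C2: S = E(K, 0b1100) = 0b0101; 0b1101 ⊕ 0b0101 = 0b1000.

C1 = 0b0111, C2 = 0b1000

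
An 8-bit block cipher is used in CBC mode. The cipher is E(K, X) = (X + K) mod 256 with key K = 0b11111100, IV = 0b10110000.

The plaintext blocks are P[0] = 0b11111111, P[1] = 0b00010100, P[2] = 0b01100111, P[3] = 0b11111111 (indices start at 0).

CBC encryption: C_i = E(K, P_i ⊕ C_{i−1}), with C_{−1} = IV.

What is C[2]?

C[0]: P[0] ⊕ 0b10110000 = 0b01001111; E(K, 0b01001111) = 0b01001011.
C[1]: P[1] ⊕ 0b01001011 = 0b01011111; E(K, 0b01011111) = 0b01011011.
C[2]: P[2] ⊕ 0b01011011 = 0b00111100; E(K, 0b00111100) = 0b00111000.

C[2] = 0b00111000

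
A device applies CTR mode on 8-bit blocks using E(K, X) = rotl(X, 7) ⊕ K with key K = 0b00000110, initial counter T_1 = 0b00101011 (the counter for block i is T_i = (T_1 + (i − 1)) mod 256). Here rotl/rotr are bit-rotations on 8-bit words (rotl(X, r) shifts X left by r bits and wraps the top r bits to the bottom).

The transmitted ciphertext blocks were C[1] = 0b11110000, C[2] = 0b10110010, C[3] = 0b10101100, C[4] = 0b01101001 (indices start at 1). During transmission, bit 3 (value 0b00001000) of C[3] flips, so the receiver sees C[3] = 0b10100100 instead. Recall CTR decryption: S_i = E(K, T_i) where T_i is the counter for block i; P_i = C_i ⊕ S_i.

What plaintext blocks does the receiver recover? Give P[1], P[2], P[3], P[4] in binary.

P[1] = 0b01100011, P[2] = 0b10100010, P[3] = 0b00110100, P[4] = 0b01111000

Only C[3] changed, to 0b10100100. In CTR, a change in C_i flips the same bit in P_i only; the keystream is unaffected. Decrypting the received ciphertext:
P[1]: T = 0b00101011, S = E(K, T) = 0b10010011; 0b11110000 ⊕ 0b10010011 = 0b01100011.
P[2]: T = 0b00101100, S = E(K, T) = 0b00010000; 0b10110010 ⊕ 0b00010000 = 0b10100010.
P[3]: T = 0b00101101, S = E(K, T) = 0b10010000; 0b10100100 ⊕ 0b10010000 = 0b00110100.
P[4]: T = 0b00101110, S = E(K, T) = 0b00010001; 0b01101001 ⊕ 0b00010001 = 0b01111000.
Blocks that differ from the original plaintext: P[3].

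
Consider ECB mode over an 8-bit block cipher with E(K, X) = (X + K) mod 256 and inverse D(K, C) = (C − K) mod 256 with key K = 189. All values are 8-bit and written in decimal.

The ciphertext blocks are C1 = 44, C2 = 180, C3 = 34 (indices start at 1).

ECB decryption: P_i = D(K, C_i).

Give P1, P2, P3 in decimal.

P1 = 111, P2 = 247, P3 = 101

P1: D(K, 44) = 111.
P2: D(K, 180) = 247.
P3: D(K, 34) = 101.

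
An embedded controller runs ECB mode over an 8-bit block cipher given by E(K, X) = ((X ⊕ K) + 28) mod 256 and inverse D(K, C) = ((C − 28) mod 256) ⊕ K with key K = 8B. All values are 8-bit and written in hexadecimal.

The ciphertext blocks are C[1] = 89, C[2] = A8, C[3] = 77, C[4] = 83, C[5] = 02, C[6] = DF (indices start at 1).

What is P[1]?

P[1] = EA

ECB decryption: P_i = D(K, C_i).
P[1]: D(K, 89) = EA.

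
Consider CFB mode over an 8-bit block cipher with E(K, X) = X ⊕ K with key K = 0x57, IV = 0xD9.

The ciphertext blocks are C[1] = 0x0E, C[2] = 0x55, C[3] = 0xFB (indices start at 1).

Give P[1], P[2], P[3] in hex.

P[1] = 0x80, P[2] = 0x0C, P[3] = 0xF9

CFB decryption: P_i = C_i ⊕ E(K, C_{i−1}), with C_{0} = IV.
P[1]: E(K, 0xD9) = 0x8E; 0x0E ⊕ 0x8E = 0x80.
P[2]: E(K, 0x0E) = 0x59; 0x55 ⊕ 0x59 = 0x0C.
P[3]: E(K, 0x55) = 0x02; 0xFB ⊕ 0x02 = 0xF9.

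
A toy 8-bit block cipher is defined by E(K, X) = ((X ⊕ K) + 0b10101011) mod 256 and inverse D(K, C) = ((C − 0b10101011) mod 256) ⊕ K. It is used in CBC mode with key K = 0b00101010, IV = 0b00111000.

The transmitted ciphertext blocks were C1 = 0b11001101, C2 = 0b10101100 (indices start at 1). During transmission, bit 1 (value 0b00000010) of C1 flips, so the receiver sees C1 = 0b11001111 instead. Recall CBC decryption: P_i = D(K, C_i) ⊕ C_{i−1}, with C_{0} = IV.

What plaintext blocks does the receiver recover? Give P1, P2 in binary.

Only C1 changed, to 0b11001111. In CBC, a change in C_i garbles P_i and flips the same bit in P_{i+1}. Decrypting the received ciphertext:
P1: D(K, 0b11001111) = 0b00001110; 0b00001110 ⊕ 0b00111000 = 0b00110110.
P2: D(K, 0b10101100) = 0b00101011; 0b00101011 ⊕ 0b11001111 = 0b11100100.
Blocks that differ from the original plaintext: P1, P2.

P1 = 0b00110110, P2 = 0b11100100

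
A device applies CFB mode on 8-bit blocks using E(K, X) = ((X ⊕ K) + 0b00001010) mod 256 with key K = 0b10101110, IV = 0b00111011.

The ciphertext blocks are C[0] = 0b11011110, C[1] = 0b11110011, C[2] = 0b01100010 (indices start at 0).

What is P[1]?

P[1] = 0b10001001

CFB decryption: P_i = C_i ⊕ E(K, C_{i−1}), with C_{−1} = IV.
P[1]: E(K, 0b11011110) = 0b01111010; 0b11110011 ⊕ 0b01111010 = 0b10001001.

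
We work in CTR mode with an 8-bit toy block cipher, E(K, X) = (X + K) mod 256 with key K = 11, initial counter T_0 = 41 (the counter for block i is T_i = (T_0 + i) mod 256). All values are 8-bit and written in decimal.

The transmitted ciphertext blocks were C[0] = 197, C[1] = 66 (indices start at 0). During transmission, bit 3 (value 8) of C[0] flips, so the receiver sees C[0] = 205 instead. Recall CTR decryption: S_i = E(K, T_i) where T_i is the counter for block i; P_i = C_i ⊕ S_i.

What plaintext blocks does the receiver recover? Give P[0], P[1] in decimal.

P[0] = 249, P[1] = 119

Only C[0] changed, to 205. In CTR, a change in C_i flips the same bit in P_i only; the keystream is unaffected. Decrypting the received ciphertext:
P[0]: T = 41, S = E(K, T) = 52; 205 ⊕ 52 = 249.
P[1]: T = 42, S = E(K, T) = 53; 66 ⊕ 53 = 119.
Blocks that differ from the original plaintext: P[0].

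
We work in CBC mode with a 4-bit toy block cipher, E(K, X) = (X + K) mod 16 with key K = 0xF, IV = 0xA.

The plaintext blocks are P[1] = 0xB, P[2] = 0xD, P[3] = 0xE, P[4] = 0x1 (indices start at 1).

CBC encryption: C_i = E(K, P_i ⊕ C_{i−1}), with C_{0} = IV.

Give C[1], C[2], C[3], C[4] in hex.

C[1]: P[1] ⊕ 0xA = 0x1; E(K, 0x1) = 0x0.
C[2]: P[2] ⊕ 0x0 = 0xD; E(K, 0xD) = 0xC.
C[3]: P[3] ⊕ 0xC = 0x2; E(K, 0x2) = 0x1.
C[4]: P[4] ⊕ 0x1 = 0x0; E(K, 0x0) = 0xF.

C[1] = 0x0, C[2] = 0xC, C[3] = 0x1, C[4] = 0xF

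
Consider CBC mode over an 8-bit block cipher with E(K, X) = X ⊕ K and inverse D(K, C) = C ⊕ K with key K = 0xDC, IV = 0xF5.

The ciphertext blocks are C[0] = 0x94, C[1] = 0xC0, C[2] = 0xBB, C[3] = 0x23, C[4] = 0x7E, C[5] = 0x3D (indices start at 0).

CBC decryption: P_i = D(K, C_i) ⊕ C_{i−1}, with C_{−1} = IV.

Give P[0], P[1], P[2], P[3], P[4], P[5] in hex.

P[0] = 0xBD, P[1] = 0x88, P[2] = 0xA7, P[3] = 0x44, P[4] = 0x81, P[5] = 0x9F

P[0]: D(K, 0x94) = 0x48; 0x48 ⊕ 0xF5 = 0xBD.
P[1]: D(K, 0xC0) = 0x1C; 0x1C ⊕ 0x94 = 0x88.
P[2]: D(K, 0xBB) = 0x67; 0x67 ⊕ 0xC0 = 0xA7.
P[3]: D(K, 0x23) = 0xFF; 0xFF ⊕ 0xBB = 0x44.
P[4]: D(K, 0x7E) = 0xA2; 0xA2 ⊕ 0x23 = 0x81.
P[5]: D(K, 0x3D) = 0xE1; 0xE1 ⊕ 0x7E = 0x9F.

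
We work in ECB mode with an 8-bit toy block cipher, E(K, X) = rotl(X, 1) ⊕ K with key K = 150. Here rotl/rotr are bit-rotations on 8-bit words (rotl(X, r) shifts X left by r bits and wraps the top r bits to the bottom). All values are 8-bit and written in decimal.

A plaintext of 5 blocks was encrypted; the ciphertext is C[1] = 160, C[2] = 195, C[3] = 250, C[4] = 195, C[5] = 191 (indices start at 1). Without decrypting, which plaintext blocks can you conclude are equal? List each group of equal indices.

ECB encrypts each block independently with the same key, so equal ciphertext blocks imply equal plaintext blocks.
C[2] = C[4] = 195, so P[2] = P[4].

P[2] = P[4]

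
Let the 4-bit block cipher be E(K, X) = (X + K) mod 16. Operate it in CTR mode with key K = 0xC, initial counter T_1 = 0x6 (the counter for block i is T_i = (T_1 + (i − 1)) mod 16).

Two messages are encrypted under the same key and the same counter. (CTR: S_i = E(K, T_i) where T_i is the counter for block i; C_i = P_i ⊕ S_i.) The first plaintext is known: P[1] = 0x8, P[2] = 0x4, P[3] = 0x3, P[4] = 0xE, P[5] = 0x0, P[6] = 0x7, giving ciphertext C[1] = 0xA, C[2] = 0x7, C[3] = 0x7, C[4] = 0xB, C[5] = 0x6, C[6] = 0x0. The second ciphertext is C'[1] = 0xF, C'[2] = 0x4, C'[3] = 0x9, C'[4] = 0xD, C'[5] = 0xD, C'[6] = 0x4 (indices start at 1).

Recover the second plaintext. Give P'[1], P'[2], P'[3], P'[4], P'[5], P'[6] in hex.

P'[1] = 0xD, P'[2] = 0x7, P'[3] = 0xD, P'[4] = 0x8, P'[5] = 0xB, P'[6] = 0x3

In CTR with a reused counter, both messages share the same keystream S_i, so C_i ⊕ C'_i = P_i ⊕ P'_i and thus P'_i = P_i ⊕ C_i ⊕ C'_i.
P'[1]: 0x8 ⊕ 0xA ⊕ 0xF = 0xD.
P'[2]: 0x4 ⊕ 0x7 ⊕ 0x4 = 0x7.
P'[3]: 0x3 ⊕ 0x7 ⊕ 0x9 = 0xD.
P'[4]: 0xE ⊕ 0xB ⊕ 0xD = 0x8.
P'[5]: 0x0 ⊕ 0x6 ⊕ 0xD = 0xB.
P'[6]: 0x7 ⊕ 0x0 ⊕ 0x4 = 0x3.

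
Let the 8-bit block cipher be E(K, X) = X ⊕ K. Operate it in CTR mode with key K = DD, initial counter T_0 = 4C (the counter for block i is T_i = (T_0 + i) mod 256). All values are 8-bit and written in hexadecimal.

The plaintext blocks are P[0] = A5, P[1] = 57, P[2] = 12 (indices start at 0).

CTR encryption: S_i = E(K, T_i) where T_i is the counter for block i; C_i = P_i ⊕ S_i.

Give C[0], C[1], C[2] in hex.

C[0] = 34, C[1] = C7, C[2] = 81

C[0]: T = 4C, S = E(K, T) = 91; A5 ⊕ 91 = 34.
C[1]: T = 4D, S = E(K, T) = 90; 57 ⊕ 90 = C7.
C[2]: T = 4E, S = E(K, T) = 93; 12 ⊕ 93 = 81.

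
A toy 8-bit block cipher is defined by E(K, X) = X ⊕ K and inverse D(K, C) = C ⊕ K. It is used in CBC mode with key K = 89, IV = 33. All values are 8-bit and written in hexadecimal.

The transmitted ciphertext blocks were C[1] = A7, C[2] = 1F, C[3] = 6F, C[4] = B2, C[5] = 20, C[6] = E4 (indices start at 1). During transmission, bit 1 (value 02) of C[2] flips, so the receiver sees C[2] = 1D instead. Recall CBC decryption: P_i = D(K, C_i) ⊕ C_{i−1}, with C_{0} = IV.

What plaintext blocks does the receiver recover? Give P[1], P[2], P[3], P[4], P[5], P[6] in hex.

Only C[2] changed, to 1D. In CBC, a change in C_i garbles P_i and flips the same bit in P_{i+1}. Decrypting the received ciphertext:
P[1]: D(K, A7) = 2E; 2E ⊕ 33 = 1D.
P[2]: D(K, 1D) = 94; 94 ⊕ A7 = 33.
P[3]: D(K, 6F) = E6; E6 ⊕ 1D = FB.
P[4]: D(K, B2) = 3B; 3B ⊕ 6F = 54.
P[5]: D(K, 20) = A9; A9 ⊕ B2 = 1B.
P[6]: D(K, E4) = 6D; 6D ⊕ 20 = 4D.
Blocks that differ from the original plaintext: P[2], P[3].

P[1] = 1D, P[2] = 33, P[3] = FB, P[4] = 54, P[5] = 1B, P[6] = 4D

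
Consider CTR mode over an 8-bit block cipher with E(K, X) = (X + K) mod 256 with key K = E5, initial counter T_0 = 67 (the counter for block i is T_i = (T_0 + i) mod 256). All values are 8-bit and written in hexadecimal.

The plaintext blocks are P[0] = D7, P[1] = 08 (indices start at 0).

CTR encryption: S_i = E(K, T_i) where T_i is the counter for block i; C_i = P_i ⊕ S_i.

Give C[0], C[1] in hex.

C[0]: T = 67, S = E(K, T) = 4C; D7 ⊕ 4C = 9B.
C[1]: T = 68, S = E(K, T) = 4D; 08 ⊕ 4D = 45.

C[0] = 9B, C[1] = 45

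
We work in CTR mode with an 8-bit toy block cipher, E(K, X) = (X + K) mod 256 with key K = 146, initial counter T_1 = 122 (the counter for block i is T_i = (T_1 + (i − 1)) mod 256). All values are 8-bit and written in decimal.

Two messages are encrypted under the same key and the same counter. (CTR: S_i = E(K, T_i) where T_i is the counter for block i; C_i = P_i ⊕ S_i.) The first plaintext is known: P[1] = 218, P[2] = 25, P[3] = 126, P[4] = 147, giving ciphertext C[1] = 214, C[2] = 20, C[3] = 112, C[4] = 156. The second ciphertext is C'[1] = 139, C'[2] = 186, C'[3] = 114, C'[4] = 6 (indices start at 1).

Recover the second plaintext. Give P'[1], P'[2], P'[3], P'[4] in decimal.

In CTR with a reused counter, both messages share the same keystream S_i, so C_i ⊕ C'_i = P_i ⊕ P'_i and thus P'_i = P_i ⊕ C_i ⊕ C'_i.
P'[1]: 218 ⊕ 214 ⊕ 139 = 135.
P'[2]: 25 ⊕ 20 ⊕ 186 = 183.
P'[3]: 126 ⊕ 112 ⊕ 114 = 124.
P'[4]: 147 ⊕ 156 ⊕ 6 = 9.

P'[1] = 135, P'[2] = 183, P'[3] = 124, P'[4] = 9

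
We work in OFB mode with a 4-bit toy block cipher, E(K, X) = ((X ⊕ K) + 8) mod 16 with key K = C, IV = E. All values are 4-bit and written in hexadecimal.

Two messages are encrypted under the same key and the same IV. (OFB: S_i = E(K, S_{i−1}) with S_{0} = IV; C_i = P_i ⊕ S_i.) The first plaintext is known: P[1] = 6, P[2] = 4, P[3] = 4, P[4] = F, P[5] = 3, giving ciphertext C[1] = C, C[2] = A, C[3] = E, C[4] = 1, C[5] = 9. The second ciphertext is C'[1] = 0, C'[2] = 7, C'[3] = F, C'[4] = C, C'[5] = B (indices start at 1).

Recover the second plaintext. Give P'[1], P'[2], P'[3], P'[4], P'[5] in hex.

In OFB with a reused IV, both messages share the same keystream S_i, so C_i ⊕ C'_i = P_i ⊕ P'_i and thus P'_i = P_i ⊕ C_i ⊕ C'_i.
P'[1]: 6 ⊕ C ⊕ 0 = A.
P'[2]: 4 ⊕ A ⊕ 7 = 9.
P'[3]: 4 ⊕ E ⊕ F = 5.
P'[4]: F ⊕ 1 ⊕ C = 2.
P'[5]: 3 ⊕ 9 ⊕ B = 1.

P'[1] = A, P'[2] = 9, P'[3] = 5, P'[4] = 2, P'[5] = 1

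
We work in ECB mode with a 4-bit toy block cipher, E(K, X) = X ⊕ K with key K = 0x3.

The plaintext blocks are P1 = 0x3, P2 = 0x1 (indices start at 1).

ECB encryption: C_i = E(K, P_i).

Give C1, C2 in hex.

C1 = 0x0, C2 = 0x2

C1: E(K, 0x3) = 0x0.
C2: E(K, 0x1) = 0x2.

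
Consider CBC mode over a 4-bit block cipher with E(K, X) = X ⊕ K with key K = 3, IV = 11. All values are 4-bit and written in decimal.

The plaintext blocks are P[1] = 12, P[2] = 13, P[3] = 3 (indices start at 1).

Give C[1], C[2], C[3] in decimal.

C[1] = 4, C[2] = 10, C[3] = 10

CBC encryption: C_i = E(K, P_i ⊕ C_{i−1}), with C_{0} = IV.
C[1]: P[1] ⊕ 11 = 7; E(K, 7) = 4.
C[2]: P[2] ⊕ 4 = 9; E(K, 9) = 10.
C[3]: P[3] ⊕ 10 = 9; E(K, 9) = 10.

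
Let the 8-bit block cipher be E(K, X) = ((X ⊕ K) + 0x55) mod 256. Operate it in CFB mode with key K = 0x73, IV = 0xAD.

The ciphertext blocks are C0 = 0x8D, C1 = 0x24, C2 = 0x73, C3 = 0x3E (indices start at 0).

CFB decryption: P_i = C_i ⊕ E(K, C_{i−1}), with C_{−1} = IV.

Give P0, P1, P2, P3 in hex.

P0 = 0xBE, P1 = 0x77, P2 = 0xDF, P3 = 0x6B

P0: E(K, 0xAD) = 0x33; 0x8D ⊕ 0x33 = 0xBE.
P1: E(K, 0x8D) = 0x53; 0x24 ⊕ 0x53 = 0x77.
P2: E(K, 0x24) = 0xAC; 0x73 ⊕ 0xAC = 0xDF.
P3: E(K, 0x73) = 0x55; 0x3E ⊕ 0x55 = 0x6B.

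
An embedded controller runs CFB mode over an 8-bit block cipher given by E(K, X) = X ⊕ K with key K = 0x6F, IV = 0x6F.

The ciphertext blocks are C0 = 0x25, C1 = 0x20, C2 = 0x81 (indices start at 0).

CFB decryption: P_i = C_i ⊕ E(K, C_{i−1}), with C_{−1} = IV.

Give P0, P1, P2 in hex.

P0: E(K, 0x6F) = 0x00; 0x25 ⊕ 0x00 = 0x25.
P1: E(K, 0x25) = 0x4A; 0x20 ⊕ 0x4A = 0x6A.
P2: E(K, 0x20) = 0x4F; 0x81 ⊕ 0x4F = 0xCE.

P0 = 0x25, P1 = 0x6A, P2 = 0xCE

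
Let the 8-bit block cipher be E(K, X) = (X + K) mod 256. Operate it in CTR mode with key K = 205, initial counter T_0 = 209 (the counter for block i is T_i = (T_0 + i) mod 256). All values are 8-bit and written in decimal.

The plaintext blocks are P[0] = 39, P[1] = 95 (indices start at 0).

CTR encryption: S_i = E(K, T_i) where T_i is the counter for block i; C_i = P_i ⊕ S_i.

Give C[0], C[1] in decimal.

C[0]: T = 209, S = E(K, T) = 158; 39 ⊕ 158 = 185.
C[1]: T = 210, S = E(K, T) = 159; 95 ⊕ 159 = 192.

C[0] = 185, C[1] = 192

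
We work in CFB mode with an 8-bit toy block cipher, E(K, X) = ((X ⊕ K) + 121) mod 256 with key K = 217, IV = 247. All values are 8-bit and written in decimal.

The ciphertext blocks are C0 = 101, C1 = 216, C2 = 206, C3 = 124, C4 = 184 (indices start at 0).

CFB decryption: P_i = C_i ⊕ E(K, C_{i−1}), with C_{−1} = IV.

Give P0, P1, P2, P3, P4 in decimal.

P0: E(K, 247) = 167; 101 ⊕ 167 = 194.
P1: E(K, 101) = 53; 216 ⊕ 53 = 237.
P2: E(K, 216) = 122; 206 ⊕ 122 = 180.
P3: E(K, 206) = 144; 124 ⊕ 144 = 236.
P4: E(K, 124) = 30; 184 ⊕ 30 = 166.

P0 = 194, P1 = 237, P2 = 180, P3 = 236, P4 = 166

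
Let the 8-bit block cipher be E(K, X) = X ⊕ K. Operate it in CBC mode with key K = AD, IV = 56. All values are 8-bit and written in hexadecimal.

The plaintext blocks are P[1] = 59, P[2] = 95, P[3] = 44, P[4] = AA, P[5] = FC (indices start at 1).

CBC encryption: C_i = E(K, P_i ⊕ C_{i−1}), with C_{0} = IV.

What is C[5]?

C[5] = 25

C[1]: P[1] ⊕ 56 = 0F; E(K, 0F) = A2.
C[2]: P[2] ⊕ A2 = 37; E(K, 37) = 9A.
C[3]: P[3] ⊕ 9A = DE; E(K, DE) = 73.
C[4]: P[4] ⊕ 73 = D9; E(K, D9) = 74.
C[5]: P[5] ⊕ 74 = 88; E(K, 88) = 25.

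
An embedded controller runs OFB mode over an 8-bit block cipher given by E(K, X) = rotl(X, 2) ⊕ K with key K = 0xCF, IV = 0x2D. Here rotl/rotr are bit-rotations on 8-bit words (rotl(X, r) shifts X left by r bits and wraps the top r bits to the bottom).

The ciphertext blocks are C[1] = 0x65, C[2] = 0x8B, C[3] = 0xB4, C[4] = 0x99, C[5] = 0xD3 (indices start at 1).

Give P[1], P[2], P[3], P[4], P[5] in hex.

OFB decryption: S_i = E(K, S_{i−1}) with S_{0} = IV; P_i = C_i ⊕ S_i.
P[1]: S = E(K, 0x2D) = 0x7B; 0x65 ⊕ 0x7B = 0x1E.
P[2]: S = E(K, 0x7B) = 0x22; 0x8B ⊕ 0x22 = 0xA9.
P[3]: S = E(K, 0x22) = 0x47; 0xB4 ⊕ 0x47 = 0xF3.
P[4]: S = E(K, 0x47) = 0xD2; 0x99 ⊕ 0xD2 = 0x4B.
P[5]: S = E(K, 0xD2) = 0x84; 0xD3 ⊕ 0x84 = 0x57.

P[1] = 0x1E, P[2] = 0xA9, P[3] = 0xF3, P[4] = 0x4B, P[5] = 0x57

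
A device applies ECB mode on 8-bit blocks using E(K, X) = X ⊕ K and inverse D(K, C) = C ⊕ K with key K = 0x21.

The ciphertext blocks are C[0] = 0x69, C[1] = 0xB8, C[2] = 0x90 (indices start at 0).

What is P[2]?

P[2] = 0xB1

ECB decryption: P_i = D(K, C_i).
P[2]: D(K, 0x90) = 0xB1.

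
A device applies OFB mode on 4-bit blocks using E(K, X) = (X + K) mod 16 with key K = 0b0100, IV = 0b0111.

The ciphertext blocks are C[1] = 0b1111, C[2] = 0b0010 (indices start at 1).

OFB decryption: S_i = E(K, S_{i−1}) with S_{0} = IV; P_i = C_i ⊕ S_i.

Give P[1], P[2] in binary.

P[1] = 0b0100, P[2] = 0b1101

P[1]: S = E(K, 0b0111) = 0b1011; 0b1111 ⊕ 0b1011 = 0b0100.
P[2]: S = E(K, 0b1011) = 0b1111; 0b0010 ⊕ 0b1111 = 0b1101.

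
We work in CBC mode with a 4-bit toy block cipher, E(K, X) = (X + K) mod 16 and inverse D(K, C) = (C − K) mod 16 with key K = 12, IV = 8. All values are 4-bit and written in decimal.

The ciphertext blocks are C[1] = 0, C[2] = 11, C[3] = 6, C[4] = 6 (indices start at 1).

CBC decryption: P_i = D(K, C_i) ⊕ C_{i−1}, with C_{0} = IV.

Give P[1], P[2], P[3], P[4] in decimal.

P[1]: D(K, 0) = 4; 4 ⊕ 8 = 12.
P[2]: D(K, 11) = 15; 15 ⊕ 0 = 15.
P[3]: D(K, 6) = 10; 10 ⊕ 11 = 1.
P[4]: D(K, 6) = 10; 10 ⊕ 6 = 12.

P[1] = 12, P[2] = 15, P[3] = 1, P[4] = 12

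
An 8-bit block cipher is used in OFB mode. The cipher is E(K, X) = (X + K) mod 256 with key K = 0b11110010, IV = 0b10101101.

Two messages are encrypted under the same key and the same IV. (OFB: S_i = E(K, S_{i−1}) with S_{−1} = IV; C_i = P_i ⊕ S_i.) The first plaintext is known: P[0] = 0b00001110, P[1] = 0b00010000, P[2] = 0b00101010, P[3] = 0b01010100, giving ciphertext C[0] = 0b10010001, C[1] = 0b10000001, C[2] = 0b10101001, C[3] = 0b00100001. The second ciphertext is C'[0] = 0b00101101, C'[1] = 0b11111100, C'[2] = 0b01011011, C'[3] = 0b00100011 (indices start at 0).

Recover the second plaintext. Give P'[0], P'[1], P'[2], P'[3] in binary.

P'[0] = 0b10110010, P'[1] = 0b01101101, P'[2] = 0b11011000, P'[3] = 0b01010110

In OFB with a reused IV, both messages share the same keystream S_i, so C_i ⊕ C'_i = P_i ⊕ P'_i and thus P'_i = P_i ⊕ C_i ⊕ C'_i.
P'[0]: 0b00001110 ⊕ 0b10010001 ⊕ 0b00101101 = 0b10110010.
P'[1]: 0b00010000 ⊕ 0b10000001 ⊕ 0b11111100 = 0b01101101.
P'[2]: 0b00101010 ⊕ 0b10101001 ⊕ 0b01011011 = 0b11011000.
P'[3]: 0b01010100 ⊕ 0b00100001 ⊕ 0b00100011 = 0b01010110.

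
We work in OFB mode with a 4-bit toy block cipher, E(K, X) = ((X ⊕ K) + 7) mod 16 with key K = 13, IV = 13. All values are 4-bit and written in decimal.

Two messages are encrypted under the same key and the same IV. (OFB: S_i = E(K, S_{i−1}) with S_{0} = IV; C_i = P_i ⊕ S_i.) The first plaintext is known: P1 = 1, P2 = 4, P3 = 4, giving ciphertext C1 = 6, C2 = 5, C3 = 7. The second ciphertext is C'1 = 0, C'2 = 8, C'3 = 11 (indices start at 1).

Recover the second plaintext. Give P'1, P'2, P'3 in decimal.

P'1 = 7, P'2 = 9, P'3 = 8

In OFB with a reused IV, both messages share the same keystream S_i, so C_i ⊕ C'_i = P_i ⊕ P'_i and thus P'_i = P_i ⊕ C_i ⊕ C'_i.
P'1: 1 ⊕ 6 ⊕ 0 = 7.
P'2: 4 ⊕ 5 ⊕ 8 = 9.
P'3: 4 ⊕ 7 ⊕ 11 = 8.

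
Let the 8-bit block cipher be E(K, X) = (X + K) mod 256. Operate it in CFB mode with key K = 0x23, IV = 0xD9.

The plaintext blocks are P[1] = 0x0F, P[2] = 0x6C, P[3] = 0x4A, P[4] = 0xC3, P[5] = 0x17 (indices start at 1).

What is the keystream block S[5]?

CFB encryption: C_i = P_i ⊕ E(K, C_{i−1}), with C_{0} = IV.
C[1]: E(K, 0xD9) = 0xFC; 0x0F ⊕ 0xFC = 0xF3.
C[2]: E(K, 0xF3) = 0x16; 0x6C ⊕ 0x16 = 0x7A.
C[3]: E(K, 0x7A) = 0x9D; 0x4A ⊕ 0x9D = 0xD7.
C[4]: E(K, 0xD7) = 0xFA; 0xC3 ⊕ 0xFA = 0x39.
C[5]: E(K, 0x39) = 0x5C; 0x17 ⊕ 0x5C = 0x4B.
So S[5] = 0x5C.

0x5C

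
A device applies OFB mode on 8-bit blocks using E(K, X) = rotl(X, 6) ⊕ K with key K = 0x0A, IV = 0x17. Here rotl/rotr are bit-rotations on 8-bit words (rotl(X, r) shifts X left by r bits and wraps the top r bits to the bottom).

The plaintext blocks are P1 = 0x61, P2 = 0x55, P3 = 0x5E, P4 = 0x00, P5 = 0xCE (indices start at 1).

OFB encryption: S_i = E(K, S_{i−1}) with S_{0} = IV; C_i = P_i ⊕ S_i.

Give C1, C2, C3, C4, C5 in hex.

C1: S = E(K, 0x17) = 0xCF; 0x61 ⊕ 0xCF = 0xAE.
C2: S = E(K, 0xCF) = 0xF9; 0x55 ⊕ 0xF9 = 0xAC.
C3: S = E(K, 0xF9) = 0x74; 0x5E ⊕ 0x74 = 0x2A.
C4: S = E(K, 0x74) = 0x17; 0x00 ⊕ 0x17 = 0x17.
C5: S = E(K, 0x17) = 0xCF; 0xCE ⊕ 0xCF = 0x01.

C1 = 0xAE, C2 = 0xAC, C3 = 0x2A, C4 = 0x17, C5 = 0x01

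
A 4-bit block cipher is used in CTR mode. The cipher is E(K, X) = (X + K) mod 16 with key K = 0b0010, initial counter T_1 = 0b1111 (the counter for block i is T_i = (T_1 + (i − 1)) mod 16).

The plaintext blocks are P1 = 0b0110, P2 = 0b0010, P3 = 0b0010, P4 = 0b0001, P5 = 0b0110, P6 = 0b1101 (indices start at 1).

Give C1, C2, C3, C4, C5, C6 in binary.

C1 = 0b0111, C2 = 0b0000, C3 = 0b0001, C4 = 0b0101, C5 = 0b0011, C6 = 0b1011

CTR encryption: S_i = E(K, T_i) where T_i is the counter for block i; C_i = P_i ⊕ S_i.
C1: T = 0b1111, S = E(K, T) = 0b0001; 0b0110 ⊕ 0b0001 = 0b0111.
C2: T = 0b0000, S = E(K, T) = 0b0010; 0b0010 ⊕ 0b0010 = 0b0000.
C3: T = 0b0001, S = E(K, T) = 0b0011; 0b0010 ⊕ 0b0011 = 0b0001.
C4: T = 0b0010, S = E(K, T) = 0b0100; 0b0001 ⊕ 0b0100 = 0b0101.
C5: T = 0b0011, S = E(K, T) = 0b0101; 0b0110 ⊕ 0b0101 = 0b0011.
C6: T = 0b0100, S = E(K, T) = 0b0110; 0b1101 ⊕ 0b0110 = 0b1011.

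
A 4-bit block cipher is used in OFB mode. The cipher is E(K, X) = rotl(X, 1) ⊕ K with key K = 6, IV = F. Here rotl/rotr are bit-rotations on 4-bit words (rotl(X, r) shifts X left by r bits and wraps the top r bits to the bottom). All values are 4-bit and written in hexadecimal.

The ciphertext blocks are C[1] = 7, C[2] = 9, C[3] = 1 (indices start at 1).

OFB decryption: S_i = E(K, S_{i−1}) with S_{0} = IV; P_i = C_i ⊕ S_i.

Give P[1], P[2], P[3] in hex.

P[1]: S = E(K, F) = 9; 7 ⊕ 9 = E.
P[2]: S = E(K, 9) = 5; 9 ⊕ 5 = C.
P[3]: S = E(K, 5) = C; 1 ⊕ C = D.

P[1] = E, P[2] = C, P[3] = D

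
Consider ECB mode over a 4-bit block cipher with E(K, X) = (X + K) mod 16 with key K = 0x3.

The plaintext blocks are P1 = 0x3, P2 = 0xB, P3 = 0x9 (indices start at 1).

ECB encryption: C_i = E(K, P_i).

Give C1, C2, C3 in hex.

C1 = 0x6, C2 = 0xE, C3 = 0xC

C1: E(K, 0x3) = 0x6.
C2: E(K, 0xB) = 0xE.
C3: E(K, 0x9) = 0xC.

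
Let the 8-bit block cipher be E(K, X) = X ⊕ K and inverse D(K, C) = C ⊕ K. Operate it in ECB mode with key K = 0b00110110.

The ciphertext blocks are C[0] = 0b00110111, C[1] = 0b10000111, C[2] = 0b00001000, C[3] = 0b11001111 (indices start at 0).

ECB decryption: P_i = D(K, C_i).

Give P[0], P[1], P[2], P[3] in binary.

P[0] = 0b00000001, P[1] = 0b10110001, P[2] = 0b00111110, P[3] = 0b11111001

P[0]: D(K, 0b00110111) = 0b00000001.
P[1]: D(K, 0b10000111) = 0b10110001.
P[2]: D(K, 0b00001000) = 0b00111110.
P[3]: D(K, 0b11001111) = 0b11111001.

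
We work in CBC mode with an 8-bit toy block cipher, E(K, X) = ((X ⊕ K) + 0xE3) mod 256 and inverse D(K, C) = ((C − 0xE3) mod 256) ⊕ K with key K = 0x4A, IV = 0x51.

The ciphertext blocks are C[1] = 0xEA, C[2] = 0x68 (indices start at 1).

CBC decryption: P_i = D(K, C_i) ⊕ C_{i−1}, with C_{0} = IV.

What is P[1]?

P[1] = 0x1C

P[1]: D(K, 0xEA) = 0x4D; 0x4D ⊕ 0x51 = 0x1C.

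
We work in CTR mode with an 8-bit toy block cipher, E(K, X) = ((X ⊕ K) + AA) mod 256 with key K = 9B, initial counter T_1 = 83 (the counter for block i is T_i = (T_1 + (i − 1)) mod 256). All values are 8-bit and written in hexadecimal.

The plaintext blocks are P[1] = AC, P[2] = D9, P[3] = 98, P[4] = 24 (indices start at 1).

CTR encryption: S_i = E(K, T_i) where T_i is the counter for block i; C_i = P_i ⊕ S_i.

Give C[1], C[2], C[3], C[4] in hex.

C[1] = 6E, C[2] = 10, C[3] = 50, C[4] = E3

C[1]: T = 83, S = E(K, T) = C2; AC ⊕ C2 = 6E.
C[2]: T = 84, S = E(K, T) = C9; D9 ⊕ C9 = 10.
C[3]: T = 85, S = E(K, T) = C8; 98 ⊕ C8 = 50.
C[4]: T = 86, S = E(K, T) = C7; 24 ⊕ C7 = E3.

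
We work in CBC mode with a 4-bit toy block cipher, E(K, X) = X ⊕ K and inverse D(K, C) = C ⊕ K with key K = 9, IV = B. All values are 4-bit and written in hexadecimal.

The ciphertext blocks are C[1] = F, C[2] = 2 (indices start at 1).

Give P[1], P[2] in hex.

P[1] = D, P[2] = 4

CBC decryption: P_i = D(K, C_i) ⊕ C_{i−1}, with C_{0} = IV.
P[1]: D(K, F) = 6; 6 ⊕ B = D.
P[2]: D(K, 2) = B; B ⊕ F = 4.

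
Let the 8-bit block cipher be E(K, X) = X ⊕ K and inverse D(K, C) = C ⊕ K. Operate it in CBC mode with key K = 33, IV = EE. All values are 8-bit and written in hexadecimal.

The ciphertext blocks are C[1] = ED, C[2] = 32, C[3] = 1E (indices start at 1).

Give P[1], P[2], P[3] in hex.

CBC decryption: P_i = D(K, C_i) ⊕ C_{i−1}, with C_{0} = IV.
P[1]: D(K, ED) = DE; DE ⊕ EE = 30.
P[2]: D(K, 32) = 01; 01 ⊕ ED = EC.
P[3]: D(K, 1E) = 2D; 2D ⊕ 32 = 1F.

P[1] = 30, P[2] = EC, P[3] = 1F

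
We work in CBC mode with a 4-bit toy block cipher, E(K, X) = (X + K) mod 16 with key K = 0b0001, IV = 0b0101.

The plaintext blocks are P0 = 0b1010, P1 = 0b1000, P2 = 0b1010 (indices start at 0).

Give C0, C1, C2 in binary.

CBC encryption: C_i = E(K, P_i ⊕ C_{i−1}), with C_{−1} = IV.
C0: P0 ⊕ 0b0101 = 0b1111; E(K, 0b1111) = 0b0000.
C1: P1 ⊕ 0b0000 = 0b1000; E(K, 0b1000) = 0b1001.
C2: P2 ⊕ 0b1001 = 0b0011; E(K, 0b0011) = 0b0100.

C0 = 0b0000, C1 = 0b1001, C2 = 0b0100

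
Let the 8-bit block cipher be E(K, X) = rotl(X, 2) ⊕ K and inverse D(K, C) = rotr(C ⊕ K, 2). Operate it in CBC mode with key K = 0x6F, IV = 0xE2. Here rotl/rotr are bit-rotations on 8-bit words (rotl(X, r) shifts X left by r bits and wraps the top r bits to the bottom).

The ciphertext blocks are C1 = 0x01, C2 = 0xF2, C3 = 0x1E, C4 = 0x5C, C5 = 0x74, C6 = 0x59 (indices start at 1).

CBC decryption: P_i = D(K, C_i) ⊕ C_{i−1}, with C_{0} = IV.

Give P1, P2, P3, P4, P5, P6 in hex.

P1 = 0x79, P2 = 0x66, P3 = 0xAE, P4 = 0xD2, P5 = 0x9A, P6 = 0xF9

P1: D(K, 0x01) = 0x9B; 0x9B ⊕ 0xE2 = 0x79.
P2: D(K, 0xF2) = 0x67; 0x67 ⊕ 0x01 = 0x66.
P3: D(K, 0x1E) = 0x5C; 0x5C ⊕ 0xF2 = 0xAE.
P4: D(K, 0x5C) = 0xCC; 0xCC ⊕ 0x1E = 0xD2.
P5: D(K, 0x74) = 0xC6; 0xC6 ⊕ 0x5C = 0x9A.
P6: D(K, 0x59) = 0x8D; 0x8D ⊕ 0x74 = 0xF9.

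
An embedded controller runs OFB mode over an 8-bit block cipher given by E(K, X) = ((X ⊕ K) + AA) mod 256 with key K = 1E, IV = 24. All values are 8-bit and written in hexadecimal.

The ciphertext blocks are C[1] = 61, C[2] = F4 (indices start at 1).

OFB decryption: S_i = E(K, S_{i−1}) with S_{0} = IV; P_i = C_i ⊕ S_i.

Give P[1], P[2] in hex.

P[1] = 85, P[2] = 50

P[1]: S = E(K, 24) = E4; 61 ⊕ E4 = 85.
P[2]: S = E(K, E4) = A4; F4 ⊕ A4 = 50.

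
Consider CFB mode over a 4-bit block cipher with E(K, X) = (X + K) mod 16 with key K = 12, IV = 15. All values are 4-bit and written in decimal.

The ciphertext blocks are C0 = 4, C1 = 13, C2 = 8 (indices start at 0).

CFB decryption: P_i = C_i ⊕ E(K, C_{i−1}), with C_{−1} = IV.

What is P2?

P2: E(K, 13) = 9; 8 ⊕ 9 = 1.

P2 = 1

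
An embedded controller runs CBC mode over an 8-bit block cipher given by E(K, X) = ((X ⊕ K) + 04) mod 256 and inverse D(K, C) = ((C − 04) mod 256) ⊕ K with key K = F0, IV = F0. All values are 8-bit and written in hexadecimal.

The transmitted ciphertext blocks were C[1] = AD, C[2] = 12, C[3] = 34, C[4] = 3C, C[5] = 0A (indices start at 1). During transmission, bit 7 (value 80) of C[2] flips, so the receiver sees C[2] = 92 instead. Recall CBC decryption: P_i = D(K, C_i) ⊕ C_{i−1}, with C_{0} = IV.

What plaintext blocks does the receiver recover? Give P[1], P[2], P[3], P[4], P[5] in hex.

Only C[2] changed, to 92. In CBC, a change in C_i garbles P_i and flips the same bit in P_{i+1}. Decrypting the received ciphertext:
P[1]: D(K, AD) = 59; 59 ⊕ F0 = A9.
P[2]: D(K, 92) = 7E; 7E ⊕ AD = D3.
P[3]: D(K, 34) = C0; C0 ⊕ 92 = 52.
P[4]: D(K, 3C) = C8; C8 ⊕ 34 = FC.
P[5]: D(K, 0A) = F6; F6 ⊕ 3C = CA.
Blocks that differ from the original plaintext: P[2], P[3].

P[1] = A9, P[2] = D3, P[3] = 52, P[4] = FC, P[5] = CA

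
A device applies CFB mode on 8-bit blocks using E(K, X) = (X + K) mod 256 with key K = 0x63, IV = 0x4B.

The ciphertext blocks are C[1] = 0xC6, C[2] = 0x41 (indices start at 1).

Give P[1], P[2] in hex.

CFB decryption: P_i = C_i ⊕ E(K, C_{i−1}), with C_{0} = IV.
P[1]: E(K, 0x4B) = 0xAE; 0xC6 ⊕ 0xAE = 0x68.
P[2]: E(K, 0xC6) = 0x29; 0x41 ⊕ 0x29 = 0x68.

P[1] = 0x68, P[2] = 0x68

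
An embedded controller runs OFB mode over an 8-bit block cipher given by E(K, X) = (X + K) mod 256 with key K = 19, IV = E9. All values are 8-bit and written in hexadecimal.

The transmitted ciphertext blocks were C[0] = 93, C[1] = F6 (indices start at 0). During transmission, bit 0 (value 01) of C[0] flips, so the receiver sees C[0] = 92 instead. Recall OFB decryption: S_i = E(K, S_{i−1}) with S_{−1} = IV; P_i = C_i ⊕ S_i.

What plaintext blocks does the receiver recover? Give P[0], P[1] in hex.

P[0] = 90, P[1] = ED

Only C[0] changed, to 92. In OFB, a change in C_i flips the same bit in P_i only; the keystream is unaffected. Decrypting the received ciphertext:
P[0]: S = E(K, E9) = 02; 92 ⊕ 02 = 90.
P[1]: S = E(K, 02) = 1B; F6 ⊕ 1B = ED.
Blocks that differ from the original plaintext: P[0].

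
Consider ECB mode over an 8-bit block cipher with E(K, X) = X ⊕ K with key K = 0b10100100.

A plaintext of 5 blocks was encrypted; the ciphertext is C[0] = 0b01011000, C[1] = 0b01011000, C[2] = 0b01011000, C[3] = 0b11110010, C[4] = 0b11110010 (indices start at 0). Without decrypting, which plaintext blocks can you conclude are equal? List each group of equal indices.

P[0] = P[1] = P[2]; P[3] = P[4]

ECB encrypts each block independently with the same key, so equal ciphertext blocks imply equal plaintext blocks.
C[0] = C[1] = C[2] = 0b01011000, so P[0] = P[1] = P[2].
C[3] = C[4] = 0b11110010, so P[3] = P[4].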